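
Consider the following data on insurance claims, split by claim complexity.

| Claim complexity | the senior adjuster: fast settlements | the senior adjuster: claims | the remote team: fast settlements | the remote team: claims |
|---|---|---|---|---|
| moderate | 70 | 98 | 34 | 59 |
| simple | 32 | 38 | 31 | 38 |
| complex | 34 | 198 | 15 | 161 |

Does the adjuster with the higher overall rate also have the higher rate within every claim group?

Yes

Moderate: the senior adjuster 70/98 = 71.4%, the remote team 34/59 = 57.6% → the senior adjuster
Simple: the senior adjuster 32/38 = 84.2%, the remote team 31/38 = 81.6% → the senior adjuster
Complex: the senior adjuster 34/198 = 17.2%, the remote team 15/161 = 9.3% → the senior adjuster
Overall: the senior adjuster 136/334 = 40.7%, the remote team 80/258 = 31.0% → the senior adjuster
The senior adjuster wins overall and in every claim group — no reversal.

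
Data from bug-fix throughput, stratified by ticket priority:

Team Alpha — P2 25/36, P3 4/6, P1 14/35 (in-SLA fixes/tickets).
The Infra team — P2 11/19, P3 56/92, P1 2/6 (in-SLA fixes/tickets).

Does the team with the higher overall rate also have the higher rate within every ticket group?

P2: Team Alpha 25/36 = 69.4%, the Infra team 11/19 = 57.9% → Team Alpha
P3: Team Alpha 4/6 = 66.7%, the Infra team 56/92 = 60.9% → Team Alpha
P1: Team Alpha 14/35 = 40.0%, the Infra team 2/6 = 33.3% → Team Alpha
Overall: Team Alpha 43/77 = 55.8%, the Infra team 69/117 = 59.0% → the Infra team
Team Alpha wins each ticket group but the Infra team wins overall — the comparison reverses. Team Alpha's tickets skew toward P1, which has a lower base rate.

No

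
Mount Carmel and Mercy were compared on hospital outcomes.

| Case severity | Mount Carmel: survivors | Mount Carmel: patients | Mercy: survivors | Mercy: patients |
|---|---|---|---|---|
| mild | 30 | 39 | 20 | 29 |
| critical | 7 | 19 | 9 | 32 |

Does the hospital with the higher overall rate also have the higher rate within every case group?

Mild: Mount Carmel 30/39 = 76.9%, Mercy 20/29 = 69.0% → Mount Carmel
Critical: Mount Carmel 7/19 = 36.8%, Mercy 9/32 = 28.1% → Mount Carmel
Overall: Mount Carmel 37/58 = 63.8%, Mercy 29/61 = 47.5% → Mount Carmel
Mount Carmel wins overall and in every case group — no reversal.

Yes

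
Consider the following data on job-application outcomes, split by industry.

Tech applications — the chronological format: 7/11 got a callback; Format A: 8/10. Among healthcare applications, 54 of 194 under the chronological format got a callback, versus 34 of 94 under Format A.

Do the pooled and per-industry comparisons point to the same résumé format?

Tech: the chronological format 7/11 = 63.6%, Format A 8/10 = 80.0% → Format A
Healthcare: the chronological format 54/194 = 27.8%, Format A 34/94 = 36.2% → Format A
Overall: the chronological format 61/205 = 29.8%, Format A 42/104 = 40.4% → Format A
Format A wins overall and in every industry group — no reversal.

Yes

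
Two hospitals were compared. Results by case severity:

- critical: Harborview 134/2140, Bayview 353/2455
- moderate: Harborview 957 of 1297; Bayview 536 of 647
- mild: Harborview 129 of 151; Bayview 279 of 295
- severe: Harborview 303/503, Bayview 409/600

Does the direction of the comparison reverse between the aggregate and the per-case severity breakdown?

Critical: Harborview 134/2140 = 6.3%, Bayview 353/2455 = 14.4% → Bayview
Moderate: Harborview 957/1297 = 73.8%, Bayview 536/647 = 82.8% → Bayview
Mild: Harborview 129/151 = 85.4%, Bayview 279/295 = 94.6% → Bayview
Severe: Harborview 303/503 = 60.2%, Bayview 409/600 = 68.2% → Bayview
Overall: Harborview 1523/4091 = 37.2%, Bayview 1577/3997 = 39.5% → Bayview
Bayview wins overall and in every case group — no reversal.

No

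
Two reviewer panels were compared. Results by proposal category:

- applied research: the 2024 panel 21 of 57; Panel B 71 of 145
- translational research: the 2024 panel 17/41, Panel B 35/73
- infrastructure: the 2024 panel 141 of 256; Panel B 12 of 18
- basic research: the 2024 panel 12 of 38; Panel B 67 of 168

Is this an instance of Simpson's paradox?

Yes

Applied research: the 2024 panel 21/57 = 36.8%, Panel B 71/145 = 49.0% → Panel B
Translational research: the 2024 panel 17/41 = 41.5%, Panel B 35/73 = 47.9% → Panel B
Infrastructure: the 2024 panel 141/256 = 55.1%, Panel B 12/18 = 66.7% → Panel B
Basic research: the 2024 panel 12/38 = 31.6%, Panel B 67/168 = 39.9% → Panel B
Overall: the 2024 panel 191/392 = 48.7%, Panel B 185/404 = 45.8% → the 2024 panel
Panel B wins each proposal group but the 2024 panel wins overall — the comparison reverses. Panel B's proposals skew toward basic research, which has a lower base rate.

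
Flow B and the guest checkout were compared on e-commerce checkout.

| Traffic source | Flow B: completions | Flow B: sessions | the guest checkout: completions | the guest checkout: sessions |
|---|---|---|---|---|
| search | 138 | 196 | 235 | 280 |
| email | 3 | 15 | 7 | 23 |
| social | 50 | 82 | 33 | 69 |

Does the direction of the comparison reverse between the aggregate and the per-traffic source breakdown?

No

Search: Flow B 138/196 = 70.4%, the guest checkout 235/280 = 83.9% → the guest checkout
Email: Flow B 3/15 = 20.0%, the guest checkout 7/23 = 30.4% → the guest checkout
Social: Flow B 50/82 = 61.0%, the guest checkout 33/69 = 47.8% → Flow B
Overall: Flow B 191/293 = 65.2%, the guest checkout 275/372 = 73.9% → the guest checkout
Neither sweeps: Flow B wins 1 of 3 groups, the guest checkout wins 2. The guest checkout wins overall but not every group — no Simpson reversal.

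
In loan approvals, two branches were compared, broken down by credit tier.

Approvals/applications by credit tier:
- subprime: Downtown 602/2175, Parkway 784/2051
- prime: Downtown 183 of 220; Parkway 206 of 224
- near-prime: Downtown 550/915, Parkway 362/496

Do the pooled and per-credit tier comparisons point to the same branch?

Subprime: Downtown 602/2175 = 27.7%, Parkway 784/2051 = 38.2% → Parkway
Prime: Downtown 183/220 = 83.2%, Parkway 206/224 = 92.0% → Parkway
Near-prime: Downtown 550/915 = 60.1%, Parkway 362/496 = 73.0% → Parkway
Overall: Downtown 1335/3310 = 40.3%, Parkway 1352/2771 = 48.8% → Parkway
Parkway wins overall and in every credit group — no reversal.

Yes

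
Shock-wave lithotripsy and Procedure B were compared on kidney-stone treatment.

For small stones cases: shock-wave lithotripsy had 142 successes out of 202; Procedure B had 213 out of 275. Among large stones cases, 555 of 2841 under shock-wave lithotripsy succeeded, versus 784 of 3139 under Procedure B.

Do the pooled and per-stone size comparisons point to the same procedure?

Small stones: shock-wave lithotripsy 142/202 = 70.3%, Procedure B 213/275 = 77.5% → Procedure B
Large stones: shock-wave lithotripsy 555/2841 = 19.5%, Procedure B 784/3139 = 25.0% → Procedure B
Overall: shock-wave lithotripsy 697/3043 = 22.9%, Procedure B 997/3414 = 29.2% → Procedure B
Procedure B wins overall and in every stone group — no reversal.

Yes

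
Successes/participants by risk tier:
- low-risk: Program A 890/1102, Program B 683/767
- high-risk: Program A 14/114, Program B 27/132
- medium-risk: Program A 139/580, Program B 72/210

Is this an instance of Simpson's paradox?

Low-risk: Program A 890/1102 = 80.8%, Program B 683/767 = 89.0% → Program B
High-risk: Program A 14/114 = 12.3%, Program B 27/132 = 20.5% → Program B
Medium-risk: Program A 139/580 = 24.0%, Program B 72/210 = 34.3% → Program B
Overall: Program A 1043/1796 = 58.1%, Program B 782/1109 = 70.5% → Program B
Program B wins overall and in every risk group — no reversal.

No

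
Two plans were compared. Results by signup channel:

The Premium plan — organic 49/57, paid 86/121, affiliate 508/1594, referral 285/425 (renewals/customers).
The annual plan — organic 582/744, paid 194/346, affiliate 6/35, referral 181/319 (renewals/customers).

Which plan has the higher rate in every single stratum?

the Premium plan

Organic: the Premium plan 49/57 = 86.0%, the annual plan 582/744 = 78.2% → the Premium plan
Paid: the Premium plan 86/121 = 71.1%, the annual plan 194/346 = 56.1% → the Premium plan
Affiliate: the Premium plan 508/1594 = 31.9%, the annual plan 6/35 = 17.1% → the Premium plan
Referral: the Premium plan 285/425 = 67.1%, the annual plan 181/319 = 56.7% → the Premium plan
The Premium plan has the higher rate in all 4 groups.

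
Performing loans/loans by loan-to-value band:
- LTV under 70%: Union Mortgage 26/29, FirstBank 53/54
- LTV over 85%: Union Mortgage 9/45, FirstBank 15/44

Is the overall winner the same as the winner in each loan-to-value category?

LTV under 70%: Union Mortgage 26/29 = 89.7%, FirstBank 53/54 = 98.1% → FirstBank
LTV over 85%: Union Mortgage 9/45 = 20.0%, FirstBank 15/44 = 34.1% → FirstBank
Overall: Union Mortgage 35/74 = 47.3%, FirstBank 68/98 = 69.4% → FirstBank
FirstBank wins overall and in every loan-to-value group — no reversal.

Yes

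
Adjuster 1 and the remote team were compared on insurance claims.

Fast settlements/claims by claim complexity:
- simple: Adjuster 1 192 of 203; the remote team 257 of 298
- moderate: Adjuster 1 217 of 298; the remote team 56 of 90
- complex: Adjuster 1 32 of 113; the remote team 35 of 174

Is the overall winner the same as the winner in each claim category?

Simple: Adjuster 1 192/203 = 94.6%, the remote team 257/298 = 86.2% → Adjuster 1
Moderate: Adjuster 1 217/298 = 72.8%, the remote team 56/90 = 62.2% → Adjuster 1
Complex: Adjuster 1 32/113 = 28.3%, the remote team 35/174 = 20.1% → Adjuster 1
Overall: Adjuster 1 441/614 = 71.8%, the remote team 348/562 = 61.9% → Adjuster 1
Adjuster 1 wins overall and in every claim group — no reversal.

Yes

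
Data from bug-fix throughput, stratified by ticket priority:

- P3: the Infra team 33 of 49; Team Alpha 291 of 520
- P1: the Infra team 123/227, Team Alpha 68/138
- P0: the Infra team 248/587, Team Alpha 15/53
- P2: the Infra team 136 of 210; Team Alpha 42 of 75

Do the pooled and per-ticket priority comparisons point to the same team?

No

P3: the Infra team 33/49 = 67.3%, Team Alpha 291/520 = 56.0% → the Infra team
P1: the Infra team 123/227 = 54.2%, Team Alpha 68/138 = 49.3% → the Infra team
P0: the Infra team 248/587 = 42.2%, Team Alpha 15/53 = 28.3% → the Infra team
P2: the Infra team 136/210 = 64.8%, Team Alpha 42/75 = 56.0% → the Infra team
Overall: the Infra team 540/1073 = 50.3%, Team Alpha 416/786 = 52.9% → Team Alpha
The Infra team wins each ticket group but Team Alpha wins overall — the comparison reverses. The Infra team's tickets skew toward P0, which has a lower base rate.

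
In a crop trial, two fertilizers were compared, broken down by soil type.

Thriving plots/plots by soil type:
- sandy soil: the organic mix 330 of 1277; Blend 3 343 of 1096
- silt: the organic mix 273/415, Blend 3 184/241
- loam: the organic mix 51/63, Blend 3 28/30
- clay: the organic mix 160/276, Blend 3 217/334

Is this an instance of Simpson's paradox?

No

Sandy soil: the organic mix 330/1277 = 25.8%, Blend 3 343/1096 = 31.3% → Blend 3
Silt: the organic mix 273/415 = 65.8%, Blend 3 184/241 = 76.3% → Blend 3
Loam: the organic mix 51/63 = 81.0%, Blend 3 28/30 = 93.3% → Blend 3
Clay: the organic mix 160/276 = 58.0%, Blend 3 217/334 = 65.0% → Blend 3
Overall: the organic mix 814/2031 = 40.1%, Blend 3 772/1701 = 45.4% → Blend 3
Blend 3 wins overall and in every soil group — no reversal.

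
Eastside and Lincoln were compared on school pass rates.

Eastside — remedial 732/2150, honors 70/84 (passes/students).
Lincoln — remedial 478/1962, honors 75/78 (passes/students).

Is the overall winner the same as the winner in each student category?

Remedial: Eastside 732/2150 = 34.0%, Lincoln 478/1962 = 24.4% → Eastside
Honors: Eastside 70/84 = 83.3%, Lincoln 75/78 = 96.2% → Lincoln
Overall: Eastside 802/2234 = 35.9%, Lincoln 553/2040 = 27.1% → Eastside
Neither sweeps: Eastside wins 1 of 2 groups, Lincoln wins 1. Eastside wins overall but not every group — no Simpson reversal.

No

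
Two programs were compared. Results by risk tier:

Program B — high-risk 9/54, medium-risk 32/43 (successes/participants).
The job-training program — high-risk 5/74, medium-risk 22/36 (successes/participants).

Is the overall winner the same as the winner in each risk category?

Yes

High-risk: Program B 9/54 = 16.7%, the job-training program 5/74 = 6.8% → Program B
Medium-risk: Program B 32/43 = 74.4%, the job-training program 22/36 = 61.1% → Program B
Overall: Program B 41/97 = 42.3%, the job-training program 27/110 = 24.5% → Program B
Program B wins overall and in every risk group — no reversal.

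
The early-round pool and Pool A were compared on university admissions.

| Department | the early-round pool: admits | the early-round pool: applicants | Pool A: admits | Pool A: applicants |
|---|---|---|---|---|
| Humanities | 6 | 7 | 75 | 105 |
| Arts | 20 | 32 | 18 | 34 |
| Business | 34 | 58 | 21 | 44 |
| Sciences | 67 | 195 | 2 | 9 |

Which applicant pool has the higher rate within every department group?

Humanities: the early-round pool 6/7 = 85.7%, Pool A 75/105 = 71.4% → the early-round pool
Arts: the early-round pool 20/32 = 62.5%, Pool A 18/34 = 52.9% → the early-round pool
Business: the early-round pool 34/58 = 58.6%, Pool A 21/44 = 47.7% → the early-round pool
Sciences: the early-round pool 67/195 = 34.4%, Pool A 2/9 = 22.2% → the early-round pool
The early-round pool has the higher rate in all 4 groups.

the early-round pool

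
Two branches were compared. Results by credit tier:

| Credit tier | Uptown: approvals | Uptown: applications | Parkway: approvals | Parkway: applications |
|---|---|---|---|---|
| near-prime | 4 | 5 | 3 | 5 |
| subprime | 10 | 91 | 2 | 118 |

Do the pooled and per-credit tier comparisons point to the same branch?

Yes

Near-prime: Uptown 4/5 = 80.0%, Parkway 3/5 = 60.0% → Uptown
Subprime: Uptown 10/91 = 11.0%, Parkway 2/118 = 1.7% → Uptown
Overall: Uptown 14/96 = 14.6%, Parkway 5/123 = 4.1% → Uptown
Uptown wins overall and in every credit group — no reversal.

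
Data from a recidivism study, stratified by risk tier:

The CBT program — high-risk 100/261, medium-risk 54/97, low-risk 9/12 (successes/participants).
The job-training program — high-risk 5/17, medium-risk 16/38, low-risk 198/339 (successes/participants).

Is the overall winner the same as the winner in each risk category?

High-risk: the CBT program 100/261 = 38.3%, the job-training program 5/17 = 29.4% → the CBT program
Medium-risk: the CBT program 54/97 = 55.7%, the job-training program 16/38 = 42.1% → the CBT program
Low-risk: the CBT program 9/12 = 75.0%, the job-training program 198/339 = 58.4% → the CBT program
Overall: the CBT program 163/370 = 44.1%, the job-training program 219/394 = 55.6% → the job-training program
The CBT program wins each risk group but the job-training program wins overall — the comparison reverses. The CBT program's participants skew toward high-risk, which has a lower base rate.

No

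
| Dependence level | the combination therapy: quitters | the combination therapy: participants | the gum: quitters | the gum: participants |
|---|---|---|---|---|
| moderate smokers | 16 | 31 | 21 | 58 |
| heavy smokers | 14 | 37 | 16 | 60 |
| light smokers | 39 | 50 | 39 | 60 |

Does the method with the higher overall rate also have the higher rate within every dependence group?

Yes

Moderate smokers: the combination therapy 16/31 = 51.6%, the gum 21/58 = 36.2% → the combination therapy
Heavy smokers: the combination therapy 14/37 = 37.8%, the gum 16/60 = 26.7% → the combination therapy
Light smokers: the combination therapy 39/50 = 78.0%, the gum 39/60 = 65.0% → the combination therapy
Overall: the combination therapy 69/118 = 58.5%, the gum 76/178 = 42.7% → the combination therapy
The combination therapy wins overall and in every dependence group — no reversal.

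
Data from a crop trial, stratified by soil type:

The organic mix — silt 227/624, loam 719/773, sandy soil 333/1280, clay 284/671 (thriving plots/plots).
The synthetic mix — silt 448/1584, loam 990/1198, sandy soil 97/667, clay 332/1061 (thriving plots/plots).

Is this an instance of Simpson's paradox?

No

Silt: the organic mix 227/624 = 36.4%, the synthetic mix 448/1584 = 28.3% → the organic mix
Loam: the organic mix 719/773 = 93.0%, the synthetic mix 990/1198 = 82.6% → the organic mix
Sandy soil: the organic mix 333/1280 = 26.0%, the synthetic mix 97/667 = 14.5% → the organic mix
Clay: the organic mix 284/671 = 42.3%, the synthetic mix 332/1061 = 31.3% → the organic mix
Overall: the organic mix 1563/3348 = 46.7%, the synthetic mix 1867/4510 = 41.4% → the organic mix
The organic mix wins overall and in every soil group — no reversal.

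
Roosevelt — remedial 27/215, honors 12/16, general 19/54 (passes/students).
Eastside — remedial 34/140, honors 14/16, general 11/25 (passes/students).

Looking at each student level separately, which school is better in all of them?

Remedial: Roosevelt 27/215 = 12.6%, Eastside 34/140 = 24.3% → Eastside
Honors: Roosevelt 12/16 = 75.0%, Eastside 14/16 = 87.5% → Eastside
General: Roosevelt 19/54 = 35.2%, Eastside 11/25 = 44.0% → Eastside
Eastside has the higher rate in all 3 groups.

Eastside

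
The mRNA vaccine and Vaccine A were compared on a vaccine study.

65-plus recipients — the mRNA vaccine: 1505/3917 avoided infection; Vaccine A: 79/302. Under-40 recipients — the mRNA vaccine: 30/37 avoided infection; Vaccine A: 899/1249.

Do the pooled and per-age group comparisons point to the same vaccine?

No

65-plus: the mRNA vaccine 1505/3917 = 38.4%, Vaccine A 79/302 = 26.2% → the mRNA vaccine
Under-40: the mRNA vaccine 30/37 = 81.1%, Vaccine A 899/1249 = 72.0% → the mRNA vaccine
Overall: the mRNA vaccine 1535/3954 = 38.8%, Vaccine A 978/1551 = 63.1% → Vaccine A
The mRNA vaccine wins each age group but Vaccine A wins overall — the comparison reverses. The mRNA vaccine's recipients skew toward 65-plus, which has a lower base rate.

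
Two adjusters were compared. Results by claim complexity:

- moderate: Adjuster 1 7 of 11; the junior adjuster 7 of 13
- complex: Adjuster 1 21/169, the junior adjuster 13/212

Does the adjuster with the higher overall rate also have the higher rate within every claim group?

Moderate: Adjuster 1 7/11 = 63.6%, the junior adjuster 7/13 = 53.8% → Adjuster 1
Complex: Adjuster 1 21/169 = 12.4%, the junior adjuster 13/212 = 6.1% → Adjuster 1
Overall: Adjuster 1 28/180 = 15.6%, the junior adjuster 20/225 = 8.9% → Adjuster 1
Adjuster 1 wins overall and in every claim group — no reversal.

Yes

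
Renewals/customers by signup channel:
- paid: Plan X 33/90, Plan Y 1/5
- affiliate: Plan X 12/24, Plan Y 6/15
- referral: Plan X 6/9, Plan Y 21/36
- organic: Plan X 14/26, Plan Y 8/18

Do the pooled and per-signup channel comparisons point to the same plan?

Paid: Plan X 33/90 = 36.7%, Plan Y 1/5 = 20.0% → Plan X
Affiliate: Plan X 12/24 = 50.0%, Plan Y 6/15 = 40.0% → Plan X
Referral: Plan X 6/9 = 66.7%, Plan Y 21/36 = 58.3% → Plan X
Organic: Plan X 14/26 = 53.8%, Plan Y 8/18 = 44.4% → Plan X
Overall: Plan X 65/149 = 43.6%, Plan Y 36/74 = 48.6% → Plan Y
Plan X wins each signup group but Plan Y wins overall — the comparison reverses. Plan X's customers skew toward paid, which has a lower base rate.

No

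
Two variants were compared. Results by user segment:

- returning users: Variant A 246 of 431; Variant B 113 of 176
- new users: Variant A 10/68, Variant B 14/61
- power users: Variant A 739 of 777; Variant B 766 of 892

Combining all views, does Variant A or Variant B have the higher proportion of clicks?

Variant B

Returning users: Variant A 246/431 = 57.1%, Variant B 113/176 = 64.2% → Variant B
New users: Variant A 10/68 = 14.7%, Variant B 14/61 = 23.0% → Variant B
Power users: Variant A 739/777 = 95.1%, Variant B 766/892 = 85.9% → Variant A
Overall: Variant A 995/1276 = 78.0%, Variant B 893/1129 = 79.1% → Variant B
(Neither sweeps every user group, but Variant B has the higher pooled rate.)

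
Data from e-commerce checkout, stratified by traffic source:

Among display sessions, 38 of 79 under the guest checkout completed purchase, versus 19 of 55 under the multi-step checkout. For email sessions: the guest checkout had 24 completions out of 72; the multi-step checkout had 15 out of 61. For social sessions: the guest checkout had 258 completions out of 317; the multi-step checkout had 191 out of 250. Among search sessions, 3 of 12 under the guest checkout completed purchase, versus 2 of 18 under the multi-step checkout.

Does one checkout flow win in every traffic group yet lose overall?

No

Display: the guest checkout 38/79 = 48.1%, the multi-step checkout 19/55 = 34.5% → the guest checkout
Email: the guest checkout 24/72 = 33.3%, the multi-step checkout 15/61 = 24.6% → the guest checkout
Social: the guest checkout 258/317 = 81.4%, the multi-step checkout 191/250 = 76.4% → the guest checkout
Search: the guest checkout 3/12 = 25.0%, the multi-step checkout 2/18 = 11.1% → the guest checkout
Overall: the guest checkout 323/480 = 67.3%, the multi-step checkout 227/384 = 59.1% → the guest checkout
The guest checkout wins overall and in every traffic group — no reversal.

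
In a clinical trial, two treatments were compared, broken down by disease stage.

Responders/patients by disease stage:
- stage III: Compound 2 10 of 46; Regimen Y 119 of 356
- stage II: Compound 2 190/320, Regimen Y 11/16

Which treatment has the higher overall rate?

Compound 2

Stage III: Compound 2 10/46 = 21.7%, Regimen Y 119/356 = 33.4% → Regimen Y
Stage II: Compound 2 190/320 = 59.4%, Regimen Y 11/16 = 68.8% → Regimen Y
Overall: Compound 2 200/366 = 54.6%, Regimen Y 130/372 = 34.9% → Compound 2
(Regimen Y wins every disease group but Compound 2 wins overall — Regimen Y's patients skew toward the low-rate stage III group.)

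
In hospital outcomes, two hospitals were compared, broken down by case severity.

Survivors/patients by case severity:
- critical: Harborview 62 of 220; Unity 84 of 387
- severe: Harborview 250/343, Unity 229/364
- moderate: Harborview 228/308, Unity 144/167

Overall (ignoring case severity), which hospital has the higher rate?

Harborview

Critical: Harborview 62/220 = 28.2%, Unity 84/387 = 21.7% → Harborview
Severe: Harborview 250/343 = 72.9%, Unity 229/364 = 62.9% → Harborview
Moderate: Harborview 228/308 = 74.0%, Unity 144/167 = 86.2% → Unity
Overall: Harborview 540/871 = 62.0%, Unity 457/918 = 49.8% → Harborview
(Neither sweeps every case group, but Harborview has the higher pooled rate.)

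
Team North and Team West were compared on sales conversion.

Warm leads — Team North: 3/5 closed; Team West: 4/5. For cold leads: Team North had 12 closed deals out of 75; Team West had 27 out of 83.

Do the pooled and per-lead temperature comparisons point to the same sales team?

Yes

Warm: Team North 3/5 = 60.0%, Team West 4/5 = 80.0% → Team West
Cold: Team North 12/75 = 16.0%, Team West 27/83 = 32.5% → Team West
Overall: Team North 15/80 = 18.8%, Team West 31/88 = 35.2% → Team West
Team West wins overall and in every lead group — no reversal.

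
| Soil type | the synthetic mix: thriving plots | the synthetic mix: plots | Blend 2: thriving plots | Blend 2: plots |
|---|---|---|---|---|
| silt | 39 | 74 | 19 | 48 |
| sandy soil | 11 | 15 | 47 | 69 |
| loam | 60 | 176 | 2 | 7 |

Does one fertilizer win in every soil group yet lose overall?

Silt: the synthetic mix 39/74 = 52.7%, Blend 2 19/48 = 39.6% → the synthetic mix
Sandy soil: the synthetic mix 11/15 = 73.3%, Blend 2 47/69 = 68.1% → the synthetic mix
Loam: the synthetic mix 60/176 = 34.1%, Blend 2 2/7 = 28.6% → the synthetic mix
Overall: the synthetic mix 110/265 = 41.5%, Blend 2 68/124 = 54.8% → Blend 2
The synthetic mix wins each soil group but Blend 2 wins overall — the comparison reverses. The synthetic mix's plots skew toward loam, which has a lower base rate.

Yes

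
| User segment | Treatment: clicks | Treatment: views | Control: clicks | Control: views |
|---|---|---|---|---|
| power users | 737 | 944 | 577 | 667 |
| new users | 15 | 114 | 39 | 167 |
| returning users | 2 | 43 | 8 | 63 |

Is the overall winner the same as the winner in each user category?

Yes

Power users: Treatment 737/944 = 78.1%, Control 577/667 = 86.5% → Control
New users: Treatment 15/114 = 13.2%, Control 39/167 = 23.4% → Control
Returning users: Treatment 2/43 = 4.7%, Control 8/63 = 12.7% → Control
Overall: Treatment 754/1101 = 68.5%, Control 624/897 = 69.6% → Control
Control wins overall and in every user group — no reversal.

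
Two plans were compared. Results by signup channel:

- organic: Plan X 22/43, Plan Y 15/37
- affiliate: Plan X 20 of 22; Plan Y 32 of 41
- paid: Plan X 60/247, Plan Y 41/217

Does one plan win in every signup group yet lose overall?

Organic: Plan X 22/43 = 51.2%, Plan Y 15/37 = 40.5% → Plan X
Affiliate: Plan X 20/22 = 90.9%, Plan Y 32/41 = 78.0% → Plan X
Paid: Plan X 60/247 = 24.3%, Plan Y 41/217 = 18.9% → Plan X
Overall: Plan X 102/312 = 32.7%, Plan Y 88/295 = 29.8% → Plan X
Plan X wins overall and in every signup group — no reversal.

No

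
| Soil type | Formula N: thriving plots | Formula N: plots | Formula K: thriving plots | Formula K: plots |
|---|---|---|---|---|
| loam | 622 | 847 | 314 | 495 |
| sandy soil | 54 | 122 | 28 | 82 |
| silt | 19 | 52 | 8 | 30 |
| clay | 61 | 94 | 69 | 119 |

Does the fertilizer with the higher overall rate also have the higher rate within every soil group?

Yes

Loam: Formula N 622/847 = 73.4%, Formula K 314/495 = 63.4% → Formula N
Sandy soil: Formula N 54/122 = 44.3%, Formula K 28/82 = 34.1% → Formula N
Silt: Formula N 19/52 = 36.5%, Formula K 8/30 = 26.7% → Formula N
Clay: Formula N 61/94 = 64.9%, Formula K 69/119 = 58.0% → Formula N
Overall: Formula N 756/1115 = 67.8%, Formula K 419/726 = 57.7% → Formula N
Formula N wins overall and in every soil group — no reversal.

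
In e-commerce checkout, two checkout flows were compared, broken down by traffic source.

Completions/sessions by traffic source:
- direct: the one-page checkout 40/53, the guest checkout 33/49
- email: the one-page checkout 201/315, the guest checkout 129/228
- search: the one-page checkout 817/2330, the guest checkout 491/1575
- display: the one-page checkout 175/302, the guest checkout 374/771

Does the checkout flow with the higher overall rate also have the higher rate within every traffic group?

Direct: the one-page checkout 40/53 = 75.5%, the guest checkout 33/49 = 67.3% → the one-page checkout
Email: the one-page checkout 201/315 = 63.8%, the guest checkout 129/228 = 56.6% → the one-page checkout
Search: the one-page checkout 817/2330 = 35.1%, the guest checkout 491/1575 = 31.2% → the one-page checkout
Display: the one-page checkout 175/302 = 57.9%, the guest checkout 374/771 = 48.5% → the one-page checkout
Overall: the one-page checkout 1233/3000 = 41.1%, the guest checkout 1027/2623 = 39.2% → the one-page checkout
The one-page checkout wins overall and in every traffic group — no reversal.

Yes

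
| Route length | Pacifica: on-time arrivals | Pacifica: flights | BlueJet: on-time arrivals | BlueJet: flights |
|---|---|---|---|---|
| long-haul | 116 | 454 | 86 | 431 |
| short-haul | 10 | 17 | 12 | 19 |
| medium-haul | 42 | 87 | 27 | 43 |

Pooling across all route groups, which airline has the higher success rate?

Pacifica

Long-haul: Pacifica 116/454 = 25.6%, BlueJet 86/431 = 20.0% → Pacifica
Short-haul: Pacifica 10/17 = 58.8%, BlueJet 12/19 = 63.2% → BlueJet
Medium-haul: Pacifica 42/87 = 48.3%, BlueJet 27/43 = 62.8% → BlueJet
Overall: Pacifica 168/558 = 30.1%, BlueJet 125/493 = 25.4% → Pacifica
(Neither sweeps every route group, but Pacifica has the higher pooled rate.)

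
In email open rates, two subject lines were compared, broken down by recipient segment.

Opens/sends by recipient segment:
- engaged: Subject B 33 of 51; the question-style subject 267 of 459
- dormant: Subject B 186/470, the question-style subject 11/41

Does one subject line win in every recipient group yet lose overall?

Yes

Engaged: Subject B 33/51 = 64.7%, the question-style subject 267/459 = 58.2% → Subject B
Dormant: Subject B 186/470 = 39.6%, the question-style subject 11/41 = 26.8% → Subject B
Overall: Subject B 219/521 = 42.0%, the question-style subject 278/500 = 55.6% → the question-style subject
Subject B wins each recipient group but the question-style subject wins overall — the comparison reverses. Subject B's sends skew toward dormant, which has a lower base rate.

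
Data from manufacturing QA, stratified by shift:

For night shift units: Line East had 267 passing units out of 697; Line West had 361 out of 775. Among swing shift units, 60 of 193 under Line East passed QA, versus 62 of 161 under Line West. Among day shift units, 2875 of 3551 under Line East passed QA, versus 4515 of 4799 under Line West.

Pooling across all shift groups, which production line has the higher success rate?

Line West

Night shift: Line East 267/697 = 38.3%, Line West 361/775 = 46.6% → Line West
Swing shift: Line East 60/193 = 31.1%, Line West 62/161 = 38.5% → Line West
Day shift: Line East 2875/3551 = 81.0%, Line West 4515/4799 = 94.1% → Line West
Overall: Line East 3202/4441 = 72.1%, Line West 4938/5735 = 86.1% → Line West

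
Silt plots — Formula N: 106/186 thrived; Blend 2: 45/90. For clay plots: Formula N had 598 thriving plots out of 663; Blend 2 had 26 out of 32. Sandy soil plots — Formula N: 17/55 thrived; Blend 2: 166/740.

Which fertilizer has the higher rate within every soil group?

Silt: Formula N 106/186 = 57.0%, Blend 2 45/90 = 50.0% → Formula N
Clay: Formula N 598/663 = 90.2%, Blend 2 26/32 = 81.2% → Formula N
Sandy soil: Formula N 17/55 = 30.9%, Blend 2 166/740 = 22.4% → Formula N
Formula N has the higher rate in all 3 groups.

Formula N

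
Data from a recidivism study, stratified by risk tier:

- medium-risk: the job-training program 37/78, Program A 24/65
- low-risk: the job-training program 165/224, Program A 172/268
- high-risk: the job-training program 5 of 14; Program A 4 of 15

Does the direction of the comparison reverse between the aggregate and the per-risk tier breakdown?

No

Medium-risk: the job-training program 37/78 = 47.4%, Program A 24/65 = 36.9% → the job-training program
Low-risk: the job-training program 165/224 = 73.7%, Program A 172/268 = 64.2% → the job-training program
High-risk: the job-training program 5/14 = 35.7%, Program A 4/15 = 26.7% → the job-training program
Overall: the job-training program 207/316 = 65.5%, Program A 200/348 = 57.5% → the job-training program
The job-training program wins overall and in every risk group — no reversal.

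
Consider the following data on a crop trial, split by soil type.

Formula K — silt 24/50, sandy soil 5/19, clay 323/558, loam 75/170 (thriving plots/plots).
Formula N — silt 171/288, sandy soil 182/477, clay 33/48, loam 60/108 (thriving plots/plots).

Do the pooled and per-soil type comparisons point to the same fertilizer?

No

Silt: Formula K 24/50 = 48.0%, Formula N 171/288 = 59.4% → Formula N
Sandy soil: Formula K 5/19 = 26.3%, Formula N 182/477 = 38.2% → Formula N
Clay: Formula K 323/558 = 57.9%, Formula N 33/48 = 68.8% → Formula N
Loam: Formula K 75/170 = 44.1%, Formula N 60/108 = 55.6% → Formula N
Overall: Formula K 427/797 = 53.6%, Formula N 446/921 = 48.4% → Formula K
Formula N wins each soil group but Formula K wins overall — the comparison reverses. Formula N's plots skew toward sandy soil, which has a lower base rate.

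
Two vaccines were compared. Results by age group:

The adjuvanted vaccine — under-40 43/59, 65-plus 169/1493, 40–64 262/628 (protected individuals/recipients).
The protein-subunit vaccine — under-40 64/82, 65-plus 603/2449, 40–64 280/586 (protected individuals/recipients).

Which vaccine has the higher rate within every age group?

Under-40: the adjuvanted vaccine 43/59 = 72.9%, the protein-subunit vaccine 64/82 = 78.0% → the protein-subunit vaccine
65-plus: the adjuvanted vaccine 169/1493 = 11.3%, the protein-subunit vaccine 603/2449 = 24.6% → the protein-subunit vaccine
40–64: the adjuvanted vaccine 262/628 = 41.7%, the protein-subunit vaccine 280/586 = 47.8% → the protein-subunit vaccine
The protein-subunit vaccine has the higher rate in all 3 groups.

the protein-subunit vaccine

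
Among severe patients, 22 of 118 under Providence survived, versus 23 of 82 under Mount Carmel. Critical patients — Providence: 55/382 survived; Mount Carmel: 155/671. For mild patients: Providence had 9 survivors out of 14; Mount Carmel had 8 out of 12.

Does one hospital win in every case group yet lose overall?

Severe: Providence 22/118 = 18.6%, Mount Carmel 23/82 = 28.0% → Mount Carmel
Critical: Providence 55/382 = 14.4%, Mount Carmel 155/671 = 23.1% → Mount Carmel
Mild: Providence 9/14 = 64.3%, Mount Carmel 8/12 = 66.7% → Mount Carmel
Overall: Providence 86/514 = 16.7%, Mount Carmel 186/765 = 24.3% → Mount Carmel
Mount Carmel wins overall and in every case group — no reversal.

No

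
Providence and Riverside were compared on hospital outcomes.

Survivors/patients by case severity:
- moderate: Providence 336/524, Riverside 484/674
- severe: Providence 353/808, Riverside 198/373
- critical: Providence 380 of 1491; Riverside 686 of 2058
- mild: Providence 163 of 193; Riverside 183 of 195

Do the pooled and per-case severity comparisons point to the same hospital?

Yes

Moderate: Providence 336/524 = 64.1%, Riverside 484/674 = 71.8% → Riverside
Severe: Providence 353/808 = 43.7%, Riverside 198/373 = 53.1% → Riverside
Critical: Providence 380/1491 = 25.5%, Riverside 686/2058 = 33.3% → Riverside
Mild: Providence 163/193 = 84.5%, Riverside 183/195 = 93.8% → Riverside
Overall: Providence 1232/3016 = 40.8%, Riverside 1551/3300 = 47.0% → Riverside
Riverside wins overall and in every case group — no reversal.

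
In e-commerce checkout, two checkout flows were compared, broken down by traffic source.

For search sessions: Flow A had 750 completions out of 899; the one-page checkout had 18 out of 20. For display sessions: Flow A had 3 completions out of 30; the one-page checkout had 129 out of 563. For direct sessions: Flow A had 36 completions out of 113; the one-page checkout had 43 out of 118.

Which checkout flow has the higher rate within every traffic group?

the one-page checkout

Search: Flow A 750/899 = 83.4%, the one-page checkout 18/20 = 90.0% → the one-page checkout
Display: Flow A 3/30 = 10.0%, the one-page checkout 129/563 = 22.9% → the one-page checkout
Direct: Flow A 36/113 = 31.9%, the one-page checkout 43/118 = 36.4% → the one-page checkout
The one-page checkout has the higher rate in all 3 groups.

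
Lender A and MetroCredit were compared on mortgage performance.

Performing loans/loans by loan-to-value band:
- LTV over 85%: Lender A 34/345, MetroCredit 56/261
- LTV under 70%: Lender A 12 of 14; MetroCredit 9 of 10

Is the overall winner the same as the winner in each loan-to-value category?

LTV over 85%: Lender A 34/345 = 9.9%, MetroCredit 56/261 = 21.5% → MetroCredit
LTV under 70%: Lender A 12/14 = 85.7%, MetroCredit 9/10 = 90.0% → MetroCredit
Overall: Lender A 46/359 = 12.8%, MetroCredit 65/271 = 24.0% → MetroCredit
MetroCredit wins overall and in every loan-to-value group — no reversal.

Yes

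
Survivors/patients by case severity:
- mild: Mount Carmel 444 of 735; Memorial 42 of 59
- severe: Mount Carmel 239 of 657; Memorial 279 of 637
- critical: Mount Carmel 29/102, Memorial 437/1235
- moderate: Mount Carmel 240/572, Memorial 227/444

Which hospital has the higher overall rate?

Mild: Mount Carmel 444/735 = 60.4%, Memorial 42/59 = 71.2% → Memorial
Severe: Mount Carmel 239/657 = 36.4%, Memorial 279/637 = 43.8% → Memorial
Critical: Mount Carmel 29/102 = 28.4%, Memorial 437/1235 = 35.4% → Memorial
Moderate: Mount Carmel 240/572 = 42.0%, Memorial 227/444 = 51.1% → Memorial
Overall: Mount Carmel 952/2066 = 46.1%, Memorial 985/2375 = 41.5% → Mount Carmel
(Memorial wins every case group but Mount Carmel wins overall — Memorial's patients skew toward the low-rate critical group.)

Mount Carmel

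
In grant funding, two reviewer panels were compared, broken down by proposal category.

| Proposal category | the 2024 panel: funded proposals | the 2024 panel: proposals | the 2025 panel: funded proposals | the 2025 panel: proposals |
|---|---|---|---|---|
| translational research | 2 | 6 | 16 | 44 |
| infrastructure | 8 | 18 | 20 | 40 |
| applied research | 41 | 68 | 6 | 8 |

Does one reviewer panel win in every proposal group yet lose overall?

Yes

Translational research: the 2024 panel 2/6 = 33.3%, the 2025 panel 16/44 = 36.4% → the 2025 panel
Infrastructure: the 2024 panel 8/18 = 44.4%, the 2025 panel 20/40 = 50.0% → the 2025 panel
Applied research: the 2024 panel 41/68 = 60.3%, the 2025 panel 6/8 = 75.0% → the 2025 panel
Overall: the 2024 panel 51/92 = 55.4%, the 2025 panel 42/92 = 45.7% → the 2024 panel
The 2025 panel wins each proposal group but the 2024 panel wins overall — the comparison reverses. The 2025 panel's proposals skew toward translational research, which has a lower base rate.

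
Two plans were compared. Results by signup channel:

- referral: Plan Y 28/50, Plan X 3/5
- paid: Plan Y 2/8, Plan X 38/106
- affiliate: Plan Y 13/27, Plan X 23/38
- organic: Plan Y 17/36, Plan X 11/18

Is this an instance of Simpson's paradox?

Referral: Plan Y 28/50 = 56.0%, Plan X 3/5 = 60.0% → Plan X
Paid: Plan Y 2/8 = 25.0%, Plan X 38/106 = 35.8% → Plan X
Affiliate: Plan Y 13/27 = 48.1%, Plan X 23/38 = 60.5% → Plan X
Organic: Plan Y 17/36 = 47.2%, Plan X 11/18 = 61.1% → Plan X
Overall: Plan Y 60/121 = 49.6%, Plan X 75/167 = 44.9% → Plan Y
Plan X wins each signup group but Plan Y wins overall — the comparison reverses. Plan X's customers skew toward paid, which has a lower base rate.

Yes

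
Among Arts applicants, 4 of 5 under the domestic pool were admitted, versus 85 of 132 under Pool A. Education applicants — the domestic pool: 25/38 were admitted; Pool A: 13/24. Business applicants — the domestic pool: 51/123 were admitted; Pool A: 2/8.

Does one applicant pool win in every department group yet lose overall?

Arts: the domestic pool 4/5 = 80.0%, Pool A 85/132 = 64.4% → the domestic pool
Education: the domestic pool 25/38 = 65.8%, Pool A 13/24 = 54.2% → the domestic pool
Business: the domestic pool 51/123 = 41.5%, Pool A 2/8 = 25.0% → the domestic pool
Overall: the domestic pool 80/166 = 48.2%, Pool A 100/164 = 61.0% → Pool A
The domestic pool wins each department group but Pool A wins overall — the comparison reverses. The domestic pool's applicants skew toward Business, which has a lower base rate.

Yes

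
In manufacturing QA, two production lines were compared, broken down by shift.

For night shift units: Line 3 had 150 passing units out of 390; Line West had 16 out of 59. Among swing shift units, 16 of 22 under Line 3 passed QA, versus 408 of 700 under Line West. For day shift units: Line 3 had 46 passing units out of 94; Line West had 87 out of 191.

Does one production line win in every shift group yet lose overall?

Night shift: Line 3 150/390 = 38.5%, Line West 16/59 = 27.1% → Line 3
Swing shift: Line 3 16/22 = 72.7%, Line West 408/700 = 58.3% → Line 3
Day shift: Line 3 46/94 = 48.9%, Line West 87/191 = 45.5% → Line 3
Overall: Line 3 212/506 = 41.9%, Line West 511/950 = 53.8% → Line West
Line 3 wins each shift group but Line West wins overall — the comparison reverses. Line 3's units skew toward night shift, which has a lower base rate.

Yes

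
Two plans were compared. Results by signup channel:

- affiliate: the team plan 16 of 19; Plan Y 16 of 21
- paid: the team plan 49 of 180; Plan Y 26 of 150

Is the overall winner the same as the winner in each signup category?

Affiliate: the team plan 16/19 = 84.2%, Plan Y 16/21 = 76.2% → the team plan
Paid: the team plan 49/180 = 27.2%, Plan Y 26/150 = 17.3% → the team plan
Overall: the team plan 65/199 = 32.7%, Plan Y 42/171 = 24.6% → the team plan
The team plan wins overall and in every signup group — no reversal.

Yes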